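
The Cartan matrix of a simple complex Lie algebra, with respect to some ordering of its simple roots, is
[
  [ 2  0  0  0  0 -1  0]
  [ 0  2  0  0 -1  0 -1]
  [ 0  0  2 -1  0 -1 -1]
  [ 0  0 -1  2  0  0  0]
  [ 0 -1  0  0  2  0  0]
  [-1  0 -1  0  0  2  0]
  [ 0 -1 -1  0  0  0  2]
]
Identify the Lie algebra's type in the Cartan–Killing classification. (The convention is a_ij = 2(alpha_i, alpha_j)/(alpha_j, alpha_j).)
type E_7

The matrix has rank 7 with 2's on the diagonal. Reading the off-diagonal entries as Dynkin edges (a single edge where a_ij = a_ji = -1; a double or triple edge where a_ij * a_ji = 2 or 3), the diagram is a chain of 6 nodes with one extra node attached to the third node from one end (E_7). One simple-root ordering that puts it in standard form is (alpha_1, alpha_4, alpha_6, alpha_3, alpha_7, alpha_2, alpha_5). So the algebra is type E_7.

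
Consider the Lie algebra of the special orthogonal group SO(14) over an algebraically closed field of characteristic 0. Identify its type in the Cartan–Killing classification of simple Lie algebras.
This is so(14) with 14 even, which has dimension 14(14-1)/2 = 91 and rank 14/2 = 7. In the classification of classical Lie algebras, the orthogonal algebra so(2n) in an even number of variables has type D_n; here n = 7, so the Dynkin diagram is a chain of 5 nodes with a fork of two nodes at one end (D_7). Hence the type is D_7.

D_7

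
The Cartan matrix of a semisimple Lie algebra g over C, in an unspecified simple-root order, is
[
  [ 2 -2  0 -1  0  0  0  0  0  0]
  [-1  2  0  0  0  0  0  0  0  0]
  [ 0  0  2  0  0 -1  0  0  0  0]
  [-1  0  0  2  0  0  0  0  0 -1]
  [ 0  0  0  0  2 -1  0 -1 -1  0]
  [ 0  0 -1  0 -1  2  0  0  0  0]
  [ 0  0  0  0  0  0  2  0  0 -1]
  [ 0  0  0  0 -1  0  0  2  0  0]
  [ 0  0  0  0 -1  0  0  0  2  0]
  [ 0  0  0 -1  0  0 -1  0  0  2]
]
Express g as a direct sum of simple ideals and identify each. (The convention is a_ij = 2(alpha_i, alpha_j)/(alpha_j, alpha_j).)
The diagram associated to this matrix has two connected components: the simple roots {alpha_1, alpha_2, alpha_4, alpha_7, alpha_10} form a chain of 5 nodes with a double edge at one end; the terminal node there is the unique short simple root (B_5), and {alpha_3, alpha_5, alpha_6, alpha_8, alpha_9} form a chain of 3 nodes with a fork of two nodes at one end (D_5). A semisimple Lie algebra decomposes uniquely as the direct sum of simple ideals, one per connected component of its Dynkin diagram, so g ≅ B_5 ⊕ D_5 (dimension 55 + 45 = 100).

B_5 + D_5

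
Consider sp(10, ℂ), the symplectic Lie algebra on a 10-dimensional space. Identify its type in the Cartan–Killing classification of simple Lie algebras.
type C_5

This is sp(10), which has dimension 10(10+1)/2 = 55 and rank 10/2 = 5. In the classification of classical Lie algebras, the symplectic algebra sp(2n) has type C_n; here n = 5, so the Dynkin diagram is a chain of 5 nodes with a double edge at one end; the terminal node there is the unique long simple root (C_5). Hence the type is C_5.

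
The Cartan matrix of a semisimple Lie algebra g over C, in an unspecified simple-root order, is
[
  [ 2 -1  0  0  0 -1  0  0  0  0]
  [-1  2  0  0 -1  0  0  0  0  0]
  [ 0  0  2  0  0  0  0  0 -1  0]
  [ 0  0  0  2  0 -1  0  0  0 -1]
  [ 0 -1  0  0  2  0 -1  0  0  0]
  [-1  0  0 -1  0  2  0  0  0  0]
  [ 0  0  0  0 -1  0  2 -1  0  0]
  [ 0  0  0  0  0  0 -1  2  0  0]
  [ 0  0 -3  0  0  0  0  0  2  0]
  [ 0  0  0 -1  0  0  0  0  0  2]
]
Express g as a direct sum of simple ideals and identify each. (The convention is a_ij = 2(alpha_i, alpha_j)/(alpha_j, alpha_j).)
A_8 ⊕ G_2

The diagram associated to this matrix has two connected components: the simple roots {alpha_1, alpha_2, alpha_4, alpha_5, alpha_6, alpha_7, alpha_8, alpha_10} form a chain of 8 nodes with single edges (A_8), and {alpha_3, alpha_9} form two nodes joined by a triple edge (G_2). A semisimple Lie algebra decomposes uniquely as the direct sum of simple ideals, one per connected component of its Dynkin diagram, so g ≅ A_8 ⊕ G_2 (dimension 80 + 14 = 94).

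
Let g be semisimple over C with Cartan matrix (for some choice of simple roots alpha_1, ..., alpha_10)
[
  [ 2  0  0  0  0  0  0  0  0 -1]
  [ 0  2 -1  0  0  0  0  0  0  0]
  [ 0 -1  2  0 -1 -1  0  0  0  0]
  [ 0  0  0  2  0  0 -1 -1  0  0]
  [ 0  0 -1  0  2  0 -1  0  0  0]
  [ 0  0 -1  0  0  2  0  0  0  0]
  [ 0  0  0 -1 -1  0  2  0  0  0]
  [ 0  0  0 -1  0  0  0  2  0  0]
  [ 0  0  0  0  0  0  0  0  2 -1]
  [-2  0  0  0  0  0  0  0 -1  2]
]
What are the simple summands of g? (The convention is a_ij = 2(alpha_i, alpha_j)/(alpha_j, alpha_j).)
B_3 (so(7)) + D_7 (so(14))

The diagram associated to this matrix has two connected components: the simple roots {alpha_1, alpha_9, alpha_10} form a chain of 3 nodes with a double edge at one end; the terminal node there is the unique short simple root (B_3), and {alpha_2, alpha_3, alpha_4, alpha_5, alpha_6, alpha_7, alpha_8} form a chain of 5 nodes with a fork of two nodes at one end (D_7). A semisimple Lie algebra decomposes uniquely as the direct sum of simple ideals, one per connected component of its Dynkin diagram, so g ≅ B_3 ⊕ D_7 (dimension 21 + 91 = 112).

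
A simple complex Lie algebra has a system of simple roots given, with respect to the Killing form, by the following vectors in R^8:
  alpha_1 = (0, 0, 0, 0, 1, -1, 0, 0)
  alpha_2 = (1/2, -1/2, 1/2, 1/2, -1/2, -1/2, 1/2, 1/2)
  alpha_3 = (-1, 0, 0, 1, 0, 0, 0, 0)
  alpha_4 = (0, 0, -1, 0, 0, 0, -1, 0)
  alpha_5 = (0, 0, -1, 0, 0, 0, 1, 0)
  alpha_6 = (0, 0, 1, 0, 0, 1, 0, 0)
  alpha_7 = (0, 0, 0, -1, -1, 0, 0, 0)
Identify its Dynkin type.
E_7

Compute the Cartan integers a_ij = 2(alpha_i, alpha_j)/(alpha_j, alpha_j); the resulting 7x7 Cartan matrix is
[[2, 0, 0, 0, 0, -1, -1], [0, 2, 0, -1, 0, 0, 0], [0, 0, 2, 0, 0, 0, -1], [0, -1, 0, 2, 0, -1, 0], [0, 0, 0, 0, 2, -1, 0], [-1, 0, 0, -1, -1, 2, 0], [-1, 0, -1, 0, 0, 0, 2]].
All simple roots have the same length, so the diagram is simply laced. The associated Dynkin diagram is a chain of 6 nodes with one extra node attached to the third node from one end (E_7), so the type is E_7.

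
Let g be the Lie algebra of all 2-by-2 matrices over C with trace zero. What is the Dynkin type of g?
This is sl(2), which has dimension 2^2 - 1 = 3 and rank 2 - 1 = 1 (a Cartan subalgebra is the diagonal traceless matrices). In the classification of classical Lie algebras, the special linear algebra sl(n+1) has type A_n; here n = 1, so the Dynkin diagram is a chain of 1 nodes with single edges (A_1). Hence the type is A_1.

A1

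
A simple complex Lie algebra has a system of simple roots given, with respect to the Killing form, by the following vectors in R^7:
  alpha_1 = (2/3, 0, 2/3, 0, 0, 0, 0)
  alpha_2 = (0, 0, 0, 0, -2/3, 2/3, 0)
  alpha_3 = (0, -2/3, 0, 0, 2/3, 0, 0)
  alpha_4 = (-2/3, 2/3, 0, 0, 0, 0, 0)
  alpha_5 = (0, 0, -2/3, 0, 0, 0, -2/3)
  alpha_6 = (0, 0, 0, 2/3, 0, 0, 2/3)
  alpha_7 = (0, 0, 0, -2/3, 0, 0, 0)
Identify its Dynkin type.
Compute the Cartan integers a_ij = 2(alpha_i, alpha_j)/(alpha_j, alpha_j); the resulting 7x7 Cartan matrix is
[[2, 0, 0, -1, -1, 0, 0], [0, 2, -1, 0, 0, 0, 0], [0, -1, 2, -1, 0, 0, 0], [-1, 0, -1, 2, 0, 0, 0], [-1, 0, 0, 0, 2, -1, 0], [0, 0, 0, 0, -1, 2, -2], [0, 0, 0, 0, 0, -1, 2]].
The roots have two lengths (squared-length ratio 2:1); the short ones are alpha_{7}. The associated Dynkin diagram is a chain of 7 nodes with a double edge at one end; the terminal node there is the unique short simple root (B_7), so the type is B_7 (the algebra so(15)).

B7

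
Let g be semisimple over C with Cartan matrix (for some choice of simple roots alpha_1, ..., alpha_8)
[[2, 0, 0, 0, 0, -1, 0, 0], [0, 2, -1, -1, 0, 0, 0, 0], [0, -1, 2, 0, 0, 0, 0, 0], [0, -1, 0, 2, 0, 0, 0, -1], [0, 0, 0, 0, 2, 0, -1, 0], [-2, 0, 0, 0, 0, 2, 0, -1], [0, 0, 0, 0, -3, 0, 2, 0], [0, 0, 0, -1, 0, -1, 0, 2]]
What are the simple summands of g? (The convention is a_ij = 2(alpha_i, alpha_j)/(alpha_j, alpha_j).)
B_6 (so(13)) ⊕ G_2

The diagram associated to this matrix has two connected components: the simple roots {alpha_1, alpha_2, alpha_3, alpha_4, alpha_6, alpha_8} form a chain of 6 nodes with a double edge at one end; the terminal node there is the unique short simple root (B_6), and {alpha_5, alpha_7} form two nodes joined by a triple edge (G_2). A semisimple Lie algebra decomposes uniquely as the direct sum of simple ideals, one per connected component of its Dynkin diagram, so g ≅ B_6 ⊕ G_2 (dimension 78 + 14 = 92).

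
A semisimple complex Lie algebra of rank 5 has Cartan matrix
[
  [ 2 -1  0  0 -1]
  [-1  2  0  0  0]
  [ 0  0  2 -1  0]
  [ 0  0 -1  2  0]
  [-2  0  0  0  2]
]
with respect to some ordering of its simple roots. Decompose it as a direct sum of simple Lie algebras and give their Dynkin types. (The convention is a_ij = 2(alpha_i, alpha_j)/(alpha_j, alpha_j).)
The diagram associated to this matrix has two connected components: the simple roots {alpha_3, alpha_4} form a chain of 2 nodes with single edges (A_2), and {alpha_1, alpha_2, alpha_5} form a chain of 3 nodes with a double edge at one end; the terminal node there is the unique long simple root (C_3). A semisimple Lie algebra decomposes uniquely as the direct sum of simple ideals, one per connected component of its Dynkin diagram, so g ≅ A_2 ⊕ C_3 (dimension 8 + 21 = 29).

A_2 (sl(3)) ⊕ C_3 (sp(6))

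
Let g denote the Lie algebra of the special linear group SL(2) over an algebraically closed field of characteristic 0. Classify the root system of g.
A_1 (sl(2))

This is sl(2), which has dimension 2^2 - 1 = 3 and rank 2 - 1 = 1 (a Cartan subalgebra is the diagonal traceless matrices). In the classification of classical Lie algebras, the special linear algebra sl(n+1) has type A_n; here n = 1, so the Dynkin diagram is a chain of 1 nodes with single edges (A_1). Hence the type is A_1.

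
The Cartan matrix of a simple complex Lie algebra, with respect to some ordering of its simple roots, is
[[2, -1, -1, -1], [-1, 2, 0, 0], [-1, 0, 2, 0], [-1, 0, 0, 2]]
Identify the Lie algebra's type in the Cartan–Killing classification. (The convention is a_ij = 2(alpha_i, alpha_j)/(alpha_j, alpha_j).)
The matrix has rank 4 with 2's on the diagonal. Reading the off-diagonal entries as Dynkin edges (a single edge where a_ij = a_ji = -1; a double or triple edge where a_ij * a_ji = 2 or 3), the diagram is a chain of 2 nodes with a fork of two nodes at one end (D_4). One simple-root ordering that puts it in standard form is (alpha_2, alpha_1, alpha_4, alpha_3). So the algebra is type D_4, i.e. so(8).

D4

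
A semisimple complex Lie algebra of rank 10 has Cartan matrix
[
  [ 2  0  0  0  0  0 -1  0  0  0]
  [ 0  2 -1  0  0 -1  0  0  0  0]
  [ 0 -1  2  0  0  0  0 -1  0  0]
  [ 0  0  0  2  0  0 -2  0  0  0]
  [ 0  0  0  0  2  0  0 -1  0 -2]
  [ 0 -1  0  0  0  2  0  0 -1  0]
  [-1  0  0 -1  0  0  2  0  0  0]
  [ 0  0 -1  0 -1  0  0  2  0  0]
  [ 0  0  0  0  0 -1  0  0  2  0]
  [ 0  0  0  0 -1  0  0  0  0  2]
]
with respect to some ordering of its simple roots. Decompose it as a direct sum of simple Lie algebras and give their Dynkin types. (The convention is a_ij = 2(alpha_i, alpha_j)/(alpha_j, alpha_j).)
The diagram associated to this matrix has two connected components: the simple roots {alpha_2, alpha_3, alpha_5, alpha_6, alpha_8, alpha_9, alpha_10} form a chain of 7 nodes with a double edge at one end; the terminal node there is the unique short simple root (B_7), and {alpha_1, alpha_4, alpha_7} form a chain of 3 nodes with a double edge at one end; the terminal node there is the unique long simple root (C_3). A semisimple Lie algebra decomposes uniquely as the direct sum of simple ideals, one per connected component of its Dynkin diagram, so g ≅ B_7 ⊕ C_3 (dimension 105 + 21 = 126).

B7 + C3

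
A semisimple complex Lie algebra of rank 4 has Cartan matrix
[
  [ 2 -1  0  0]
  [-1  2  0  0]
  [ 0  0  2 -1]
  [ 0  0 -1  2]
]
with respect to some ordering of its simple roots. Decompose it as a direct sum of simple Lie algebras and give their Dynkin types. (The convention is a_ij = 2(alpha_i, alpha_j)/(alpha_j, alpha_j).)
A2 + A2

The diagram associated to this matrix has two connected components: the simple roots {alpha_3, alpha_4} form a chain of 2 nodes with single edges (A_2), and {alpha_1, alpha_2} form a chain of 2 nodes with single edges (A_2). A semisimple Lie algebra decomposes uniquely as the direct sum of simple ideals, one per connected component of its Dynkin diagram, so g ≅ A_2 ⊕ A_2 (dimension 8 + 8 = 16).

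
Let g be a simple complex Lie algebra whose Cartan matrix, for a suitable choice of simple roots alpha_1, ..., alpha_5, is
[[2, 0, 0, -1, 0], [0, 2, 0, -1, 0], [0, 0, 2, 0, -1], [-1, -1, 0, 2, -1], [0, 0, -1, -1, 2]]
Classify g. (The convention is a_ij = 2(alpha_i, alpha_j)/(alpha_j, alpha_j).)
The matrix has rank 5 with 2's on the diagonal. Reading the off-diagonal entries as Dynkin edges (a single edge where a_ij = a_ji = -1; a double or triple edge where a_ij * a_ji = 2 or 3), the diagram is a chain of 3 nodes with a fork of two nodes at one end (D_5). One simple-root ordering that puts it in standard form is (alpha_3, alpha_5, alpha_4, alpha_1, alpha_2). So the algebra is type D_5, i.e. so(10).

D_5 (so(10))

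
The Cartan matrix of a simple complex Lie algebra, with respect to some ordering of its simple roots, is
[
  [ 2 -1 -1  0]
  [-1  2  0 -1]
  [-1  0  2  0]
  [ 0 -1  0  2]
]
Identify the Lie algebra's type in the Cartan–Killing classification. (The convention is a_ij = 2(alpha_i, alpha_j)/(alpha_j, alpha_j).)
The matrix has rank 4 with 2's on the diagonal. Reading the off-diagonal entries as Dynkin edges (a single edge where a_ij = a_ji = -1; a double or triple edge where a_ij * a_ji = 2 or 3), the diagram is a chain of 4 nodes with single edges (A_4). One simple-root ordering that puts it in standard form is (alpha_4, alpha_2, alpha_1, alpha_3). So the algebra is type A_4, i.e. sl(5).

A_4 (sl(5))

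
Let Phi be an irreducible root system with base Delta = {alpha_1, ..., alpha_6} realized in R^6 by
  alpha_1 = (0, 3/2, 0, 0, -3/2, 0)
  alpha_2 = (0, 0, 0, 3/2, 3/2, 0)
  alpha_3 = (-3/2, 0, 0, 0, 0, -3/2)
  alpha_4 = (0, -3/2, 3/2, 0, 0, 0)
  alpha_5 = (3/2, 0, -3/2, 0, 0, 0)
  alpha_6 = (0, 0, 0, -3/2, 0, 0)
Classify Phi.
Compute the Cartan integers a_ij = 2(alpha_i, alpha_j)/(alpha_j, alpha_j); the resulting 6x6 Cartan matrix is
[[2, -1, 0, -1, 0, 0], [-1, 2, 0, 0, 0, -2], [0, 0, 2, 0, -1, 0], [-1, 0, 0, 2, -1, 0], [0, 0, -1, -1, 2, 0], [0, -1, 0, 0, 0, 2]].
The roots have two lengths (squared-length ratio 2:1); the short ones are alpha_{6}. The associated Dynkin diagram is a chain of 6 nodes with a double edge at one end; the terminal node there is the unique short simple root (B_6), so the type is B_6 (the algebra so(13)).

B_6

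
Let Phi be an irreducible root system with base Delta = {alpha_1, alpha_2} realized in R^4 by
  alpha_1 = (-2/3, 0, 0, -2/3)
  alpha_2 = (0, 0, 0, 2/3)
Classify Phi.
Compute the Cartan integers a_ij = 2(alpha_i, alpha_j)/(alpha_j, alpha_j); the resulting 2x2 Cartan matrix is
[[2, -2], [-1, 2]].
The roots have two lengths (squared-length ratio 2:1); the short ones are alpha_{2}. The associated Dynkin diagram is a chain of 2 nodes with a double edge at one end; the terminal node there is the unique short simple root (B_2), so the type is B_2 (the algebra so(5)).

B_2 (so(5))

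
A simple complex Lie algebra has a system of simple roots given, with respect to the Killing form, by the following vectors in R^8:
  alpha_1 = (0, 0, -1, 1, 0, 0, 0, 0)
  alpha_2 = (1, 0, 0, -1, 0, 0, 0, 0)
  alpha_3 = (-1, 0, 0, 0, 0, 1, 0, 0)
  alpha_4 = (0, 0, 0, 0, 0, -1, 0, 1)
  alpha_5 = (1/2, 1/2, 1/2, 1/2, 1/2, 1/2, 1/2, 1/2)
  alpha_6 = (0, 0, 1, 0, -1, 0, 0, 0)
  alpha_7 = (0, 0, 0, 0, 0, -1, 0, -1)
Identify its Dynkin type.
E_7

Compute the Cartan integers a_ij = 2(alpha_i, alpha_j)/(alpha_j, alpha_j); the resulting 7x7 Cartan matrix is
[[2, -1, 0, 0, 0, -1, 0], [-1, 2, -1, 0, 0, 0, 0], [0, -1, 2, -1, 0, 0, -1], [0, 0, -1, 2, 0, 0, 0], [0, 0, 0, 0, 2, 0, -1], [-1, 0, 0, 0, 0, 2, 0], [0, 0, -1, 0, -1, 0, 2]].
All simple roots have the same length, so the diagram is simply laced. The associated Dynkin diagram is a chain of 6 nodes with one extra node attached to the third node from one end (E_7), so the type is E_7.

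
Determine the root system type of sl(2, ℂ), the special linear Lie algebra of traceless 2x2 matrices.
A1

This is sl(2), which has dimension 2^2 - 1 = 3 and rank 2 - 1 = 1 (a Cartan subalgebra is the diagonal traceless matrices). In the classification of classical Lie algebras, the special linear algebra sl(n+1) has type A_n; here n = 1, so the Dynkin diagram is a chain of 1 nodes with single edges (A_1). Hence the type is A_1.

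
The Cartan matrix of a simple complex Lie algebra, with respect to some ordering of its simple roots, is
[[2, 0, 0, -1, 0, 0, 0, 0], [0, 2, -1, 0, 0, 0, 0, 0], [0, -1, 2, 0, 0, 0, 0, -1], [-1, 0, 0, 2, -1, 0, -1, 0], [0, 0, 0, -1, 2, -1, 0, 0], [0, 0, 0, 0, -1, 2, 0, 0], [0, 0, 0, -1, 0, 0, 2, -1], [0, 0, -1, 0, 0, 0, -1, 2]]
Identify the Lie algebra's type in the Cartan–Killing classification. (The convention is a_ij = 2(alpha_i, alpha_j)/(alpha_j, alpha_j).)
type E_8

The matrix has rank 8 with 2's on the diagonal. Reading the off-diagonal entries as Dynkin edges (a single edge where a_ij = a_ji = -1; a double or triple edge where a_ij * a_ji = 2 or 3), the diagram is a chain of 7 nodes with one extra node attached to the third node from one end (E_8). One simple-root ordering that puts it in standard form is (alpha_6, alpha_1, alpha_5, alpha_4, alpha_7, alpha_8, alpha_3, alpha_2). So the algebra is type E_8.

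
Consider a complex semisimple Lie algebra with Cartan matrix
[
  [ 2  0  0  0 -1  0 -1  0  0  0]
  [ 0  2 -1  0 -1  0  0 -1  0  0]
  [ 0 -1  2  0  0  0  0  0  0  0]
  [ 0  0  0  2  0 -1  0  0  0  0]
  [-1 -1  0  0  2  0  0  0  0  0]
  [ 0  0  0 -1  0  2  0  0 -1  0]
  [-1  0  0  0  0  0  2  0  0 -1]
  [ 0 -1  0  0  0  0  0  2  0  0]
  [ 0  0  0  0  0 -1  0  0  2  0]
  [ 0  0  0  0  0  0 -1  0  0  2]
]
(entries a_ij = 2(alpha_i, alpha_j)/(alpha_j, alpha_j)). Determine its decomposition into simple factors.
The diagram associated to this matrix has two connected components: the simple roots {alpha_4, alpha_6, alpha_9} form a chain of 3 nodes with single edges (A_3), and {alpha_1, alpha_2, alpha_3, alpha_5, alpha_7, alpha_8, alpha_10} form a chain of 5 nodes with a fork of two nodes at one end (D_7). A semisimple Lie algebra decomposes uniquely as the direct sum of simple ideals, one per connected component of its Dynkin diagram, so g ≅ A_3 ⊕ D_7 (dimension 15 + 91 = 106).

A3 + D7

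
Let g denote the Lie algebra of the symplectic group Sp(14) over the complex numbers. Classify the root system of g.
This is sp(14), which has dimension 14(14+1)/2 = 105 and rank 14/2 = 7. In the classification of classical Lie algebras, the symplectic algebra sp(2n) has type C_n; here n = 7, so the Dynkin diagram is a chain of 7 nodes with a double edge at one end; the terminal node there is the unique long simple root (C_7). Hence the type is C_7.

type C_7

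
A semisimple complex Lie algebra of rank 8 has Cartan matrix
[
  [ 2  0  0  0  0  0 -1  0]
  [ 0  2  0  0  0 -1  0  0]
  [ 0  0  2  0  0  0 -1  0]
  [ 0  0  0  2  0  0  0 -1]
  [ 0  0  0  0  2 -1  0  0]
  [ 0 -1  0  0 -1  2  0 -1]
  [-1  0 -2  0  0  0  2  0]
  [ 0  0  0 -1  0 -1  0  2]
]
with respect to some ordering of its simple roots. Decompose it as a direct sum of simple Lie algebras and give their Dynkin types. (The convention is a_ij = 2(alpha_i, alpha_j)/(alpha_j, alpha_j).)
The diagram associated to this matrix has two connected components: the simple roots {alpha_1, alpha_3, alpha_7} form a chain of 3 nodes with a double edge at one end; the terminal node there is the unique short simple root (B_3), and {alpha_2, alpha_4, alpha_5, alpha_6, alpha_8} form a chain of 3 nodes with a fork of two nodes at one end (D_5). A semisimple Lie algebra decomposes uniquely as the direct sum of simple ideals, one per connected component of its Dynkin diagram, so g ≅ B_3 ⊕ D_5 (dimension 21 + 45 = 66).

B_3 ⊕ D_5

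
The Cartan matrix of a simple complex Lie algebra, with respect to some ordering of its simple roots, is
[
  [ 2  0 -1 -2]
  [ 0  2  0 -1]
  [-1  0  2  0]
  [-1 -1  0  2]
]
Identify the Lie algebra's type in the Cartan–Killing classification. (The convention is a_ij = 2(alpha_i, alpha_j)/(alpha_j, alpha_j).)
The matrix has rank 4 with 2's on the diagonal. Reading the off-diagonal entries as Dynkin edges (a single edge where a_ij = a_ji = -1; a double or triple edge where a_ij * a_ji = 2 or 3), the diagram is a chain of 4 nodes with a double edge between the middle two (F_4). One simple-root ordering that puts it in standard form is (alpha_3, alpha_1, alpha_4, alpha_2). So the algebra is type F_4.

F_4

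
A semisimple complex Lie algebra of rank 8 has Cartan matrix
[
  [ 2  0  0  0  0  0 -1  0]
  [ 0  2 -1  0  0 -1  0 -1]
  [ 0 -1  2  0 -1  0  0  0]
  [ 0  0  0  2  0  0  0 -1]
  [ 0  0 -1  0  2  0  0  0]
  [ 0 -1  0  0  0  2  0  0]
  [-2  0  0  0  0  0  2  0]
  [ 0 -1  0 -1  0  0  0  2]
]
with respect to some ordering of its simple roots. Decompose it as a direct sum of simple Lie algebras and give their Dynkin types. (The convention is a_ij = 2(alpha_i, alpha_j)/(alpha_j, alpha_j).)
B_2 (so(5)) + E_6

The diagram associated to this matrix has two connected components: the simple roots {alpha_1, alpha_7} form a chain of 2 nodes with a double edge at one end; the terminal node there is the unique short simple root (B_2), and {alpha_2, alpha_3, alpha_4, alpha_5, alpha_6, alpha_8} form a chain of 5 nodes with one extra node attached to the third node from one end (E_6). A semisimple Lie algebra decomposes uniquely as the direct sum of simple ideals, one per connected component of its Dynkin diagram, so g ≅ B_2 ⊕ E_6 (dimension 10 + 78 = 88).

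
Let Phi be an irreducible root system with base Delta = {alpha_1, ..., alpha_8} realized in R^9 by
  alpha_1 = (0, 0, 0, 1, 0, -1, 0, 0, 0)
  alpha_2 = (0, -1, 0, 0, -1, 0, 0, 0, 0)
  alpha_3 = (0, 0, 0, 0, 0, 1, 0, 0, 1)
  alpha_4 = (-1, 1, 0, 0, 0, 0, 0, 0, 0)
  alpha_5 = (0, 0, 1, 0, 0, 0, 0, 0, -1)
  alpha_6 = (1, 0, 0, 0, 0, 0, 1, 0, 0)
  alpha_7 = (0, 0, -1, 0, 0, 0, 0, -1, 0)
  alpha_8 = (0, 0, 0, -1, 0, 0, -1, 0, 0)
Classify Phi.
type A_8

Compute the Cartan integers a_ij = 2(alpha_i, alpha_j)/(alpha_j, alpha_j); the resulting 8x8 Cartan matrix is
[[2, 0, -1, 0, 0, 0, 0, -1], [0, 2, 0, -1, 0, 0, 0, 0], [-1, 0, 2, 0, -1, 0, 0, 0], [0, -1, 0, 2, 0, -1, 0, 0], [0, 0, -1, 0, 2, 0, -1, 0], [0, 0, 0, -1, 0, 2, 0, -1], [0, 0, 0, 0, -1, 0, 2, 0], [-1, 0, 0, 0, 0, -1, 0, 2]].
All simple roots have the same length, so the diagram is simply laced. The associated Dynkin diagram is a chain of 8 nodes with single edges (A_8), so the type is A_8 (the algebra sl(9)).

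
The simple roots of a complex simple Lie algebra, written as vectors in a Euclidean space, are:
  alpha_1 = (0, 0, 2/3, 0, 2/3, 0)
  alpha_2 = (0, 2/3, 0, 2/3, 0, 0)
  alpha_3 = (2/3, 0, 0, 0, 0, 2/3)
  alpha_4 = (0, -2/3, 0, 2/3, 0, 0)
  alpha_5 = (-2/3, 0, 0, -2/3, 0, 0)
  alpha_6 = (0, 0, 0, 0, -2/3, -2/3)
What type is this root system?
type D_6

Compute the Cartan integers a_ij = 2(alpha_i, alpha_j)/(alpha_j, alpha_j); the resulting 6x6 Cartan matrix is
[[2, 0, 0, 0, 0, -1], [0, 2, 0, 0, -1, 0], [0, 0, 2, 0, -1, -1], [0, 0, 0, 2, -1, 0], [0, -1, -1, -1, 2, 0], [-1, 0, -1, 0, 0, 2]].
All simple roots have the same length, so the diagram is simply laced. The associated Dynkin diagram is a chain of 4 nodes with a fork of two nodes at one end (D_6), so the type is D_6 (the algebra so(12)).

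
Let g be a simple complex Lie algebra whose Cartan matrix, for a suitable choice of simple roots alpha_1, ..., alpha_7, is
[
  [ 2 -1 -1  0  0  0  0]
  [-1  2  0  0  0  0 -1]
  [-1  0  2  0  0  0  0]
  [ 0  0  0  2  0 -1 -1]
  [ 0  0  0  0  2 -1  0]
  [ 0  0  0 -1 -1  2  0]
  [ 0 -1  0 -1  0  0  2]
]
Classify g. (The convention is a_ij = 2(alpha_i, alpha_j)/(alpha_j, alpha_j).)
The matrix has rank 7 with 2's on the diagonal. Reading the off-diagonal entries as Dynkin edges (a single edge where a_ij = a_ji = -1; a double or triple edge where a_ij * a_ji = 2 or 3), the diagram is a chain of 7 nodes with single edges (A_7). One simple-root ordering that puts it in standard form is (alpha_5, alpha_6, alpha_4, alpha_7, alpha_2, alpha_1, alpha_3). So the algebra is type A_7, i.e. sl(8).

type A_7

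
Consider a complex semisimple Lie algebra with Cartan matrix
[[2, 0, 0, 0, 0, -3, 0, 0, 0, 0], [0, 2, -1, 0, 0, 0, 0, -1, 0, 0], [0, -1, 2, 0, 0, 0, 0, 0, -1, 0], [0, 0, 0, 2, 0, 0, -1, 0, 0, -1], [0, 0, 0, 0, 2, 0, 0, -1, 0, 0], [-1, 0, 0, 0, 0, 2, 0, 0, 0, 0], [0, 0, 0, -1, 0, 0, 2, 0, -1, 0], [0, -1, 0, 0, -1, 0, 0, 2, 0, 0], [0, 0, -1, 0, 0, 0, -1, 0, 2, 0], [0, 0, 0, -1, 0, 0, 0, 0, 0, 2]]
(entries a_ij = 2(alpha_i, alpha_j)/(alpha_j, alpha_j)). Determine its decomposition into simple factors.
A8 ⊕ G2

The diagram associated to this matrix has two connected components: the simple roots {alpha_2, alpha_3, alpha_4, alpha_5, alpha_7, alpha_8, alpha_9, alpha_10} form a chain of 8 nodes with single edges (A_8), and {alpha_1, alpha_6} form two nodes joined by a triple edge (G_2). A semisimple Lie algebra decomposes uniquely as the direct sum of simple ideals, one per connected component of its Dynkin diagram, so g ≅ A_8 ⊕ G_2 (dimension 80 + 14 = 94).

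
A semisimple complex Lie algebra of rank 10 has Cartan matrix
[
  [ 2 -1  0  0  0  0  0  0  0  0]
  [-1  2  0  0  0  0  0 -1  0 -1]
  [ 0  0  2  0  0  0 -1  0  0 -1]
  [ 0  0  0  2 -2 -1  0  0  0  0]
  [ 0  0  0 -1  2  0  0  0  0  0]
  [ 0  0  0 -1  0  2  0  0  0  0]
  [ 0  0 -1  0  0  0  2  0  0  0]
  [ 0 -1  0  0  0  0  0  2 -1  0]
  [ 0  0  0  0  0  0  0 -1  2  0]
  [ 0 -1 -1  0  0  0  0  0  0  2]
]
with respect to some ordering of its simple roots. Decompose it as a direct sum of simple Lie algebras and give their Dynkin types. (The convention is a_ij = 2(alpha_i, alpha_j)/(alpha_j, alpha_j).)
B3 + E7

The diagram associated to this matrix has two connected components: the simple roots {alpha_4, alpha_5, alpha_6} form a chain of 3 nodes with a double edge at one end; the terminal node there is the unique short simple root (B_3), and {alpha_1, alpha_2, alpha_3, alpha_7, alpha_8, alpha_9, alpha_10} form a chain of 6 nodes with one extra node attached to the third node from one end (E_7). A semisimple Lie algebra decomposes uniquely as the direct sum of simple ideals, one per connected component of its Dynkin diagram, so g ≅ B_3 ⊕ E_7 (dimension 21 + 133 = 154).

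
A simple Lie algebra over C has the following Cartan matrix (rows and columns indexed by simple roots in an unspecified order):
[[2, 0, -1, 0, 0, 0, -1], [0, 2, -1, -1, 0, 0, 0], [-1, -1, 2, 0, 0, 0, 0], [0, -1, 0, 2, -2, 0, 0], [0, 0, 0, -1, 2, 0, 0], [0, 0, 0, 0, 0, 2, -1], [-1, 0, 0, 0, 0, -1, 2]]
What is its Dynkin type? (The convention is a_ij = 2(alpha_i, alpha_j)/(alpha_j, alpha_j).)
B_7

The matrix has rank 7 with 2's on the diagonal. Reading the off-diagonal entries as Dynkin edges (a single edge where a_ij = a_ji = -1; a double or triple edge where a_ij * a_ji = 2 or 3), the diagram is a chain of 7 nodes with a double edge at one end; the terminal node there is the unique short simple root (B_7). One simple-root ordering that puts it in standard form is (alpha_6, alpha_7, alpha_1, alpha_3, alpha_2, alpha_4, alpha_5). So the algebra is type B_7, i.e. so(15).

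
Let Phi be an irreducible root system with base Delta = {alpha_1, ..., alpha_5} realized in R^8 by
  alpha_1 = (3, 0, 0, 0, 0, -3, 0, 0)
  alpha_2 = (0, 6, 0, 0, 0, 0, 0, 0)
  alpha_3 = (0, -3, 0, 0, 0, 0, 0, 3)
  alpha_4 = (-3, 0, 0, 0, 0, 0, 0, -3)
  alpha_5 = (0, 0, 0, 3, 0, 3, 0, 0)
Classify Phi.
type C_5

Compute the Cartan integers a_ij = 2(alpha_i, alpha_j)/(alpha_j, alpha_j); the resulting 5x5 Cartan matrix is
[[2, 0, 0, -1, -1], [0, 2, -2, 0, 0], [0, -1, 2, -1, 0], [-1, 0, -1, 2, 0], [-1, 0, 0, 0, 2]].
The roots have two lengths (squared-length ratio 2:1); the short ones are alpha_{1,3,4,5}. The associated Dynkin diagram is a chain of 5 nodes with a double edge at one end; the terminal node there is the unique long simple root (C_5), so the type is C_5 (the algebra sp(10)).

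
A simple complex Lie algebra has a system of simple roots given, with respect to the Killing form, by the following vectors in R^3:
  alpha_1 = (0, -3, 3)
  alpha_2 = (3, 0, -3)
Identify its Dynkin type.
A_2 (sl(3))

Compute the Cartan integers a_ij = 2(alpha_i, alpha_j)/(alpha_j, alpha_j); the resulting 2x2 Cartan matrix is
[[2, -1], [-1, 2]].
All simple roots have the same length, so the diagram is simply laced. The associated Dynkin diagram is a chain of 2 nodes with single edges (A_2), so the type is A_2 (the algebra sl(3)).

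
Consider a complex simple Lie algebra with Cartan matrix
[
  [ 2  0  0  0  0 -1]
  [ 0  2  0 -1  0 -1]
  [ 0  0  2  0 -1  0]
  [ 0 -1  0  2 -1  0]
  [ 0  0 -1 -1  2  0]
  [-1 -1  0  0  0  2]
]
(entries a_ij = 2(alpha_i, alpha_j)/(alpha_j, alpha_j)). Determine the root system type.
The matrix has rank 6 with 2's on the diagonal. Reading the off-diagonal entries as Dynkin edges (a single edge where a_ij = a_ji = -1; a double or triple edge where a_ij * a_ji = 2 or 3), the diagram is a chain of 6 nodes with single edges (A_6). One simple-root ordering that puts it in standard form is (alpha_3, alpha_5, alpha_4, alpha_2, alpha_6, alpha_1). So the algebra is type A_6, i.e. sl(7).

A_6 (sl(7))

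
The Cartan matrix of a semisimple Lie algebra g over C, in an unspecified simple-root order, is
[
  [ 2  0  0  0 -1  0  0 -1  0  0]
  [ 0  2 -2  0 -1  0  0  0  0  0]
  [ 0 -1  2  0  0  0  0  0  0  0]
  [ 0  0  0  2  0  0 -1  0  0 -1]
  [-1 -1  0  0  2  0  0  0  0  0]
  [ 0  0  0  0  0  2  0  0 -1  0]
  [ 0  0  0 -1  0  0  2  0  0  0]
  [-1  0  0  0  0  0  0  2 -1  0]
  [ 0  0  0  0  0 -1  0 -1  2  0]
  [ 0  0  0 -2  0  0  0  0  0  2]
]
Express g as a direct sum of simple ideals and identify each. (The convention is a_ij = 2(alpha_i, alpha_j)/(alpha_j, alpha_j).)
The diagram associated to this matrix has two connected components: the simple roots {alpha_1, alpha_2, alpha_3, alpha_5, alpha_6, alpha_8, alpha_9} form a chain of 7 nodes with a double edge at one end; the terminal node there is the unique short simple root (B_7), and {alpha_4, alpha_7, alpha_10} form a chain of 3 nodes with a double edge at one end; the terminal node there is the unique long simple root (C_3). A semisimple Lie algebra decomposes uniquely as the direct sum of simple ideals, one per connected component of its Dynkin diagram, so g ≅ B_7 ⊕ C_3 (dimension 105 + 21 = 126).

B7 + C3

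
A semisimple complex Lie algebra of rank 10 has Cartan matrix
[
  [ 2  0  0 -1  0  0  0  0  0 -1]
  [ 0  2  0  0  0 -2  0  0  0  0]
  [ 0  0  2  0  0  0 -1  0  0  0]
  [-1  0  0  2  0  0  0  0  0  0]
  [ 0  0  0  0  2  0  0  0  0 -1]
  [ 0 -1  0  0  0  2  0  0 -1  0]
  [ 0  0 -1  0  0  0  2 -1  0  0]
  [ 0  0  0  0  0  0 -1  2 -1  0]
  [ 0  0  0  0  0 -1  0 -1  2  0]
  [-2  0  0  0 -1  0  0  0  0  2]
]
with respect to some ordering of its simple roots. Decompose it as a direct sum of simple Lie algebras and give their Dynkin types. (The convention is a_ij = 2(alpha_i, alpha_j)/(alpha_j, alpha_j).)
C_6 (sp(12)) ⊕ F_4

The diagram associated to this matrix has two connected components: the simple roots {alpha_2, alpha_3, alpha_6, alpha_7, alpha_8, alpha_9} form a chain of 6 nodes with a double edge at one end; the terminal node there is the unique long simple root (C_6), and {alpha_1, alpha_4, alpha_5, alpha_10} form a chain of 4 nodes with a double edge between the middle two (F_4). A semisimple Lie algebra decomposes uniquely as the direct sum of simple ideals, one per connected component of its Dynkin diagram, so g ≅ C_6 ⊕ F_4 (dimension 78 + 52 = 130).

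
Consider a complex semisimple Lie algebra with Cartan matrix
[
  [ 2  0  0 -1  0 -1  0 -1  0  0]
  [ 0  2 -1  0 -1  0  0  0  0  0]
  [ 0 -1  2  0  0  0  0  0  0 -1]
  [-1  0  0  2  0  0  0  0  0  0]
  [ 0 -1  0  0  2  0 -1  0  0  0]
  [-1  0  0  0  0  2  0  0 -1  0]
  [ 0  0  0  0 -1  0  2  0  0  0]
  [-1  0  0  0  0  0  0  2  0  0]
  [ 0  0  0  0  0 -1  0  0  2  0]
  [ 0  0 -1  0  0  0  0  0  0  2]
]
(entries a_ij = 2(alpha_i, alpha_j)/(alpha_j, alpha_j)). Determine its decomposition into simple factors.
A_5 (sl(6)) ⊕ D_5 (so(10))

The diagram associated to this matrix has two connected components: the simple roots {alpha_2, alpha_3, alpha_5, alpha_7, alpha_10} form a chain of 5 nodes with single edges (A_5), and {alpha_1, alpha_4, alpha_6, alpha_8, alpha_9} form a chain of 3 nodes with a fork of two nodes at one end (D_5). A semisimple Lie algebra decomposes uniquely as the direct sum of simple ideals, one per connected component of its Dynkin diagram, so g ≅ A_5 ⊕ D_5 (dimension 35 + 45 = 80).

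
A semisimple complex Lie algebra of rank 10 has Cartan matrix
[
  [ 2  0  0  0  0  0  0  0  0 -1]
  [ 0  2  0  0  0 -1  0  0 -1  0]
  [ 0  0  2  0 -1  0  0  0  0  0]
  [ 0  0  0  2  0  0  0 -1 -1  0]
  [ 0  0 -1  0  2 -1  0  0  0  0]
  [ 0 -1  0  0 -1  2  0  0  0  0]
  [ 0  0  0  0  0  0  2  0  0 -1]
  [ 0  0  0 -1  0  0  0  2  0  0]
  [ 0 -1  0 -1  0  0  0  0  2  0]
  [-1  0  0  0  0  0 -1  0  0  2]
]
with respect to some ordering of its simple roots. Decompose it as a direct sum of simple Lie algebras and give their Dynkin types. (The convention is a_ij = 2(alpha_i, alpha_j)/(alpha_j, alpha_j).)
A_3 (sl(4)) ⊕ A_7 (sl(8))

The diagram associated to this matrix has two connected components: the simple roots {alpha_1, alpha_7, alpha_10} form a chain of 3 nodes with single edges (A_3), and {alpha_2, alpha_3, alpha_4, alpha_5, alpha_6, alpha_8, alpha_9} form a chain of 7 nodes with single edges (A_7). A semisimple Lie algebra decomposes uniquely as the direct sum of simple ideals, one per connected component of its Dynkin diagram, so g ≅ A_3 ⊕ A_7 (dimension 15 + 63 = 78).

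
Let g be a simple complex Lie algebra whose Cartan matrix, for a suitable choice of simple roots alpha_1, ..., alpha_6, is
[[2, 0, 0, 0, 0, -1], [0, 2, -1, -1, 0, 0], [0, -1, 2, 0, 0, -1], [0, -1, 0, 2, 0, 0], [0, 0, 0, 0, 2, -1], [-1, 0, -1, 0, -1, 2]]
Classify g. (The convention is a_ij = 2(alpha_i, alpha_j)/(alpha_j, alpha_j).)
The matrix has rank 6 with 2's on the diagonal. Reading the off-diagonal entries as Dynkin edges (a single edge where a_ij = a_ji = -1; a double or triple edge where a_ij * a_ji = 2 or 3), the diagram is a chain of 4 nodes with a fork of two nodes at one end (D_6). One simple-root ordering that puts it in standard form is (alpha_4, alpha_2, alpha_3, alpha_6, alpha_1, alpha_5). So the algebra is type D_6, i.e. so(12).

D_6 (so(12))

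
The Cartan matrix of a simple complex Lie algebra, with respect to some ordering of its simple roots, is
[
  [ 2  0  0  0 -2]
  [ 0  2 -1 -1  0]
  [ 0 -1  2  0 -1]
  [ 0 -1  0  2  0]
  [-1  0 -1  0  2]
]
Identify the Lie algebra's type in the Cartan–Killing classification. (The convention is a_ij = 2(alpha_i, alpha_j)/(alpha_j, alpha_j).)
C_5

The matrix has rank 5 with 2's on the diagonal. Reading the off-diagonal entries as Dynkin edges (a single edge where a_ij = a_ji = -1; a double or triple edge where a_ij * a_ji = 2 or 3), the diagram is a chain of 5 nodes with a double edge at one end; the terminal node there is the unique long simple root (C_5). One simple-root ordering that puts it in standard form is (alpha_4, alpha_2, alpha_3, alpha_5, alpha_1). So the algebra is type C_5, i.e. sp(10).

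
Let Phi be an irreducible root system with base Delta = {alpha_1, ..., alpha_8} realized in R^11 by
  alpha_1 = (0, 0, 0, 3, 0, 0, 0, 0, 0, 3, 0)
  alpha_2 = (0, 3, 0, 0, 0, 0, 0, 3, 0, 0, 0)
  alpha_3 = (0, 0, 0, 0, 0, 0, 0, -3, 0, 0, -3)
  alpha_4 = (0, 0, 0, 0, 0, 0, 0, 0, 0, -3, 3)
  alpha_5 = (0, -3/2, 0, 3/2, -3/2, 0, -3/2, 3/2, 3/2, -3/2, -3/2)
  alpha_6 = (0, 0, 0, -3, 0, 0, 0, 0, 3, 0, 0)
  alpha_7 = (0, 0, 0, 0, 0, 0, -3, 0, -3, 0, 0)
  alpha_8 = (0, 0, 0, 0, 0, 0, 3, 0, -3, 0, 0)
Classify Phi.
Compute the Cartan integers a_ij = 2(alpha_i, alpha_j)/(alpha_j, alpha_j); the resulting 8x8 Cartan matrix is
[[2, 0, 0, -1, 0, -1, 0, 0], [0, 2, -1, 0, 0, 0, 0, 0], [0, -1, 2, -1, 0, 0, 0, 0], [-1, 0, -1, 2, 0, 0, 0, 0], [0, 0, 0, 0, 2, 0, 0, -1], [-1, 0, 0, 0, 0, 2, -1, -1], [0, 0, 0, 0, 0, -1, 2, 0], [0, 0, 0, 0, -1, -1, 0, 2]].
All simple roots have the same length, so the diagram is simply laced. The associated Dynkin diagram is a chain of 7 nodes with one extra node attached to the third node from one end (E_8), so the type is E_8.

E8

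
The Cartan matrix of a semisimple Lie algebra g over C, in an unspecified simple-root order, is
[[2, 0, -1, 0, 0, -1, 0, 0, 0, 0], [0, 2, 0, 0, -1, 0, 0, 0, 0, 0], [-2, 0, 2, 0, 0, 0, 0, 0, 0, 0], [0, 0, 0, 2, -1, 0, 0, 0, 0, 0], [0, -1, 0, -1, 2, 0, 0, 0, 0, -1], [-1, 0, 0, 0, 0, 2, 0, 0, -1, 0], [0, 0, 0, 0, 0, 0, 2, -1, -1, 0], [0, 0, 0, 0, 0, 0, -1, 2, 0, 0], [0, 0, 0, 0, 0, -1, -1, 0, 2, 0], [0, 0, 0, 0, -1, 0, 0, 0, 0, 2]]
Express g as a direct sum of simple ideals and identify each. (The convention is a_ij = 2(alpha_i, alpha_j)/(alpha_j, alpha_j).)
The diagram associated to this matrix has two connected components: the simple roots {alpha_1, alpha_3, alpha_6, alpha_7, alpha_8, alpha_9} form a chain of 6 nodes with a double edge at one end; the terminal node there is the unique long simple root (C_6), and {alpha_2, alpha_4, alpha_5, alpha_10} form a chain of 2 nodes with a fork of two nodes at one end (D_4). A semisimple Lie algebra decomposes uniquely as the direct sum of simple ideals, one per connected component of its Dynkin diagram, so g ≅ C_6 ⊕ D_4 (dimension 78 + 28 = 106).

type C_6 + type D_4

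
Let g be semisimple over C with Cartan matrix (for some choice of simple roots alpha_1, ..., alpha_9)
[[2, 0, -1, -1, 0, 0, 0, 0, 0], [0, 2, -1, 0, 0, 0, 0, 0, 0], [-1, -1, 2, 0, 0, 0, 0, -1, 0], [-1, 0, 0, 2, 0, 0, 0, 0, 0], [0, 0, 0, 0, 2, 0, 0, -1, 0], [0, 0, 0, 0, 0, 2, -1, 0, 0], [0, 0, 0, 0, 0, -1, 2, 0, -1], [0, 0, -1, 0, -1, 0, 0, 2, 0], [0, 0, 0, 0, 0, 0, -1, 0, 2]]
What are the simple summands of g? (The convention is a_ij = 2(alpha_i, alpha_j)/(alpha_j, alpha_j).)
A_3 + E_6

The diagram associated to this matrix has two connected components: the simple roots {alpha_6, alpha_7, alpha_9} form a chain of 3 nodes with single edges (A_3), and {alpha_1, alpha_2, alpha_3, alpha_4, alpha_5, alpha_8} form a chain of 5 nodes with one extra node attached to the third node from one end (E_6). A semisimple Lie algebra decomposes uniquely as the direct sum of simple ideals, one per connected component of its Dynkin diagram, so g ≅ A_3 ⊕ E_6 (dimension 15 + 78 = 93).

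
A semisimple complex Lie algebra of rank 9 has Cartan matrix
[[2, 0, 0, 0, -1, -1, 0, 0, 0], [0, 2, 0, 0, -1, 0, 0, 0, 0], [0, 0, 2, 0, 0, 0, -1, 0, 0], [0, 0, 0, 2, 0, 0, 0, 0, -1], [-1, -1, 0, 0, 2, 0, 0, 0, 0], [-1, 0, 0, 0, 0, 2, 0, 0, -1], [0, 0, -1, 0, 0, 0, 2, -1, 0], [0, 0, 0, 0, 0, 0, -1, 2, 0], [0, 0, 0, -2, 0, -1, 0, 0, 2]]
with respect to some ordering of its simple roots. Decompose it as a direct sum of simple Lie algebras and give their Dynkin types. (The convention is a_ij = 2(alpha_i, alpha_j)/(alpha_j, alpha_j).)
A3 ⊕ B6

The diagram associated to this matrix has two connected components: the simple roots {alpha_3, alpha_7, alpha_8} form a chain of 3 nodes with single edges (A_3), and {alpha_1, alpha_2, alpha_4, alpha_5, alpha_6, alpha_9} form a chain of 6 nodes with a double edge at one end; the terminal node there is the unique short simple root (B_6). A semisimple Lie algebra decomposes uniquely as the direct sum of simple ideals, one per connected component of its Dynkin diagram, so g ≅ A_3 ⊕ B_6 (dimension 15 + 78 = 93).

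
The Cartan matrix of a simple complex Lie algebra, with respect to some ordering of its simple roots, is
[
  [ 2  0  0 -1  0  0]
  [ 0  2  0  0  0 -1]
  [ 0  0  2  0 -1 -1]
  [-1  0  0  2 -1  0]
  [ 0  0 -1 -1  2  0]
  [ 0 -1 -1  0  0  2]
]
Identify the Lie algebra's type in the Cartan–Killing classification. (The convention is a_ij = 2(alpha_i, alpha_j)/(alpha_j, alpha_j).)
type A_6

The matrix has rank 6 with 2's on the diagonal. Reading the off-diagonal entries as Dynkin edges (a single edge where a_ij = a_ji = -1; a double or triple edge where a_ij * a_ji = 2 or 3), the diagram is a chain of 6 nodes with single edges (A_6). One simple-root ordering that puts it in standard form is (alpha_2, alpha_6, alpha_3, alpha_5, alpha_4, alpha_1). So the algebra is type A_6, i.e. sl(7).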